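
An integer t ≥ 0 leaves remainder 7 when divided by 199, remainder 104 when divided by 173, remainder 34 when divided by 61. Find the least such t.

Combine the congruences pairwise.
From t ≡ 7 (mod 199) write t = 7 + 199s. Substituting into t ≡ 104 (mod 173) gives 199s ≡ 97 (mod 173), and since 26⁻¹ ≡ 20 (mod 173), s ≡ 37. Hence t ≡ 7 + 199·37 = 7370 (mod 34427).
From t ≡ 7370 (mod 34427) write t = 7370 + 34427s. Substituting into t ≡ 34 (mod 61) gives 34427s ≡ 45 (mod 61), and since 23⁻¹ ≡ 8 (mod 61), s ≡ 55. Hence t ≡ 7370 + 34427·55 = 1900855 (mod 2100047).

1900855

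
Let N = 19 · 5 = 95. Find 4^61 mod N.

Mod 19: 4 ≡ 4; by Fermat, exponent reduces to 61 mod 18 = 7; 4^7 ≡ 6 (mod 19).
Mod 5: 4 ≡ 4; by Fermat, exponent reduces to 61 mod 4 = 1; 4^1 ≡ 4 (mod 5).
Combine by CRT: x ≡ 6 (mod 19), x ≡ 4 (mod 5) ⇒ x ≡ 44 (mod 95).

44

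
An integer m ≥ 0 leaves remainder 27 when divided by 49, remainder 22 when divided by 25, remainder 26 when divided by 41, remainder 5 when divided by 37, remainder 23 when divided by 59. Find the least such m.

The moduli are pairwise coprime; N = 49·25·41·37·59 = 109641175.
N/49 = 2237575; 2237575 ≡ 39 (mod 49); 39·44 ≡ 1, so inverse 44.
N/25 = 4385647; 4385647 ≡ 22 (mod 25); 22·8 ≡ 1, so inverse 8.
N/41 = 2674175; 2674175 ≡ 32 (mod 41); 32·9 ≡ 1, so inverse 9.
N/37 = 2963275; 2963275 ≡ 19 (mod 37); 19·2 ≡ 1, so inverse 2.
N/59 = 1858325; 1858325 ≡ 2 (mod 59); 2·30 ≡ 1, so inverse 30.
m ≡ 27·2237575·44 + 22·4385647·8 + 26·2674175·9 + 5·2963275·2 + 23·1858325·30 = 5367746922.
5367746922 mod 109641175 = 104970522.

104970522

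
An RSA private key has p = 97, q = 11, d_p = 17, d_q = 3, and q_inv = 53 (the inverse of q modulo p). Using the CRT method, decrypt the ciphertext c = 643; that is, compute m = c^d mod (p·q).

m₁ = c^(d_p) mod p: c ≡ 61 (mod 97), and 61^17 mod 97 = 35.
m₂ = c^(d_q) mod q: c ≡ 5 (mod 11), and 5^3 mod 11 = 4.
h = q_inv·(m₁ − m₂) mod p = 53·(35 − 4) mod 97 = 91.
m = m₂ + h·q = 4 + 91·11 = 1005.

1005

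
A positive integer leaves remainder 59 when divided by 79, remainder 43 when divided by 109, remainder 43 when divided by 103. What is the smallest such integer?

The moduli are pairwise coprime; N = 79·109·103 = 886933.
N/79 = 11227; 11227 ≡ 9 (mod 79); 9·44 ≡ 1, so inverse 44.
N/109 = 8137; 8137 ≡ 71 (mod 109); 71·43 ≡ 1, so inverse 43.
N/103 = 8611; 8611 ≡ 62 (mod 103); 62·5 ≡ 1, so inverse 5.
m ≡ 59·11227·44 + 43·8137·43 + 43·8611·5 = 46041970.
46041970 mod 886933 = 808387.

808387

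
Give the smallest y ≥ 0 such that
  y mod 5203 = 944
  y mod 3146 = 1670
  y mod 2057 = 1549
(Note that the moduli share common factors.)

gcd(5203, 3146) = 121 and 121 | (1670 − 944), so the pair is consistent; merging gives y ≡ 42568 (mod 135278), where 135278 = lcm(5203, 3146).
gcd(135278, 2057) = 121 and 121 | (1549 − 42568), so the pair is consistent; merging gives y ≡ 583680 (mod 2299726), where 2299726 = lcm(135278, 2057).
The solution is unique modulo lcm(5203, 3146, 2057) = 2299726.

583680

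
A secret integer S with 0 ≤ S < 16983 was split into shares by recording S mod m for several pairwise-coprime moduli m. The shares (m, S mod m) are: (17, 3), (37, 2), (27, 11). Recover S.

The moduli are pairwise coprime; N = 17·37·27 = 16983.
N/17 = 999; 999 ≡ 13 (mod 17); 13·4 ≡ 1, so inverse 4.
N/37 = 459; 459 ≡ 15 (mod 37); 15·5 ≡ 1, so inverse 5.
N/27 = 629; 629 ≡ 8 (mod 27); 8·17 ≡ 1, so inverse 17.
S ≡ 3·999·4 + 2·459·5 + 11·629·17 = 134201.
134201 mod 16983 = 15320.

15320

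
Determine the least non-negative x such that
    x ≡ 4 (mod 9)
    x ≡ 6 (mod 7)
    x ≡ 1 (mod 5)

Combine the congruences pairwise.
From x ≡ 4 (mod 9) write x = 4 + 9t. Substituting into x ≡ 6 (mod 7) gives 9t ≡ 2 (mod 7), and since 2⁻¹ ≡ 4 (mod 7), t ≡ 1. Hence x ≡ 4 + 9·1 = 13 (mod 63).
From x ≡ 13 (mod 63) write x = 13 + 63t. Substituting into x ≡ 1 (mod 5) gives 63t ≡ 3 (mod 5), and since 3⁻¹ ≡ 2 (mod 5), t ≡ 1. Hence x ≡ 13 + 63·1 = 76 (mod 315).

76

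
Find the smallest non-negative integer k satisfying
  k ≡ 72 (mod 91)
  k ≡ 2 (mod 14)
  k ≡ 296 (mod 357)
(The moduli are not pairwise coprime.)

Combine the congruences pairwise.
gcd(91, 14) = 7 and 7 | (2 − 72), so the pair is consistent; merging gives k ≡ 72 (mod 182), where 182 = lcm(91, 14).
gcd(182, 357) = 7 and 7 | (296 − 72), so the pair is consistent; merging gives k ≡ 2438 (mod 9282), where 9282 = lcm(182, 357).
The solution is unique modulo lcm(91, 14, 357) = 9282.

2438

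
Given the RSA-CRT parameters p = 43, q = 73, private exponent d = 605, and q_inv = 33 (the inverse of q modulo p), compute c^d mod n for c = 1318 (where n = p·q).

d_p = d mod (p−1) = 605 mod 42 = 17; d_q = d mod (q−1) = 29.
m₁ = c^(d_p) mod p: c ≡ 28 (mod 43), and 28^17 mod 43 = 3.
m₂ = c^(d_q) mod q: c ≡ 4 (mod 73), and 4^29 mod 73 = 16.
h = q_inv·(m₁ − m₂) mod p = 33·(3 − 16) mod 43 = 1.
m = m₂ + h·q = 16 + 1·73 = 89.

89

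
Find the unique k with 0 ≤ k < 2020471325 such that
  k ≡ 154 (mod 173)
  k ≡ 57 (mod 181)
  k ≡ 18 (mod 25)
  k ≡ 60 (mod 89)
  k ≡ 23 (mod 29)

The moduli are pairwise coprime; N = 173·181·25·89·29 = 2020471325.
N/173 = 11679025; 11679025 ≡ 141 (mod 173); 141·27 ≡ 1, so inverse 27.
N/181 = 11162825; 11162825 ≡ 12 (mod 181); 12·166 ≡ 1, so inverse 166.
N/25 = 80818853; 80818853 ≡ 3 (mod 25); 3·17 ≡ 1, so inverse 17.
N/89 = 22701925; 22701925 ≡ 72 (mod 89); 72·68 ≡ 1, so inverse 68.
N/29 = 69671425; 69671425 ≡ 27 (mod 29); 27·14 ≡ 1, so inverse 14.
k ≡ 154·11679025·27 + 57·11162825·166 + 18·80818853·17 + 60·22701925·68 + 23·69671425·14 = 293972657968.
293972657968 mod 2020471325 = 1004315843.

1004315843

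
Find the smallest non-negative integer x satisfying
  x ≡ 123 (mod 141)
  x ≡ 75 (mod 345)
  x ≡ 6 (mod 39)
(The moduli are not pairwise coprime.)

gcd(141, 345) = 3 and 3 | (75 − 123), so the pair is consistent; merging gives x ≡ 1110 (mod 16215), where 16215 = lcm(141, 345).
gcd(16215, 39) = 3 and 3 | (6 − 1110), so the pair is consistent; merging gives x ≡ 163260 (mod 210795), where 210795 = lcm(16215, 39).
The solution is unique modulo lcm(141, 345, 39) = 210795.

163260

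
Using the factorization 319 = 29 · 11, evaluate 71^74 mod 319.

Mod 29: 71 ≡ 13; by Fermat, exponent reduces to 74 mod 28 = 18; 13^18 ≡ 25 (mod 29).
Mod 11: 71 ≡ 5; by Fermat, exponent reduces to 74 mod 10 = 4; 5^4 ≡ 9 (mod 11).
Combine by CRT: x ≡ 25 (mod 29), x ≡ 9 (mod 11) ⇒ x ≡ 141 (mod 319).

141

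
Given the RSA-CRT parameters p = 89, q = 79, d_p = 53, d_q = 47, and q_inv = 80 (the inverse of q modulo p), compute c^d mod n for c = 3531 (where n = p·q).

4210

m₁ = c^(d_p) mod p: c ≡ 60 (mod 89), and 60^53 mod 89 = 27.
m₂ = c^(d_q) mod q: c ≡ 55 (mod 79), and 55^47 mod 79 = 23.
h = q_inv·(m₁ − m₂) mod p = 80·(27 − 23) mod 89 = 53.
m = m₂ + h·q = 23 + 53·79 = 4210.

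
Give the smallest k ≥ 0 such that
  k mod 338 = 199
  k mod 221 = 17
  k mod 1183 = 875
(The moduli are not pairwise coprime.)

7973

gcd(338, 221) = 13 and 13 | (17 − 199), so the pair is consistent; merging gives k ≡ 2227 (mod 5746), where 5746 = lcm(338, 221).
gcd(5746, 1183) = 169 and 169 | (875 − 2227), so the pair is consistent; merging gives k ≡ 7973 (mod 40222), where 40222 = lcm(5746, 1183).
The solution is unique modulo lcm(338, 221, 1183) = 40222.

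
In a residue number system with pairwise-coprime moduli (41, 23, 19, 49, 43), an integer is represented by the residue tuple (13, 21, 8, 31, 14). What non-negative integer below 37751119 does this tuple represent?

The moduli are pairwise coprime; N = 41·23·19·49·43 = 37751119.
N/41 = 920759; 920759 ≡ 22 (mod 41); 22·28 ≡ 1, so inverse 28.
N/23 = 1641353; 1641353 ≡ 4 (mod 23); 4·6 ≡ 1, so inverse 6.
N/19 = 1986901; 1986901 ≡ 14 (mod 19); 14·15 ≡ 1, so inverse 15.
N/49 = 770431; 770431 ≡ 4 (mod 49); 4·37 ≡ 1, so inverse 37.
N/43 = 877933; 877933 ≡ 2 (mod 43); 2·22 ≡ 1, so inverse 22.
x ≡ 13·920759·28 + 21·1641353·6 + 8·1986901·15 + 31·770431·37 + 14·877933·22 = 1934482595.
1934482595 mod 37751119 = 9175526.

9175526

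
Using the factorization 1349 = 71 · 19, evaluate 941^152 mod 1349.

Mod 71: 941 ≡ 18; by Fermat, exponent reduces to 152 mod 70 = 12; 18^12 ≡ 60 (mod 71).
Mod 19: 941 ≡ 10; by Fermat, exponent reduces to 152 mod 18 = 8; 10^8 ≡ 17 (mod 19).
Combine by CRT: x ≡ 60 (mod 71), x ≡ 17 (mod 19) ⇒ x ≡ 131 (mod 1349).

131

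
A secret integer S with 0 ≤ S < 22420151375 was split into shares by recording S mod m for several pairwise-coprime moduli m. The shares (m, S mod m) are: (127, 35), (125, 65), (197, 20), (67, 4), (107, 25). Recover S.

1357425565

The moduli are pairwise coprime; N = 127·125·197·67·107 = 22420151375.
N/127 = 176536625; 176536625 ≡ 21 (mod 127); 21·121 ≡ 1, so inverse 121.
N/125 = 179361211; 179361211 ≡ 86 (mod 125); 86·16 ≡ 1, so inverse 16.
N/197 = 113807875; 113807875 ≡ 187 (mod 197); 187·59 ≡ 1, so inverse 59.
N/67 = 334629125; 334629125 ≡ 37 (mod 67); 37·29 ≡ 1, so inverse 29.
N/107 = 209534125; 209534125 ≡ 91 (mod 107); 91·20 ≡ 1, so inverse 20.
S ≡ 35·176536625·121 + 65·179361211·16 + 20·113807875·59 + 4·334629125·29 + 25·209534125·20 = 1212045599815.
1212045599815 mod 22420151375 = 1357425565.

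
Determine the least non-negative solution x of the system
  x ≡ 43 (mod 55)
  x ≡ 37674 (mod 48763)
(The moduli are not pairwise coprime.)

183963

gcd(55, 48763) = 11 and 11 | (37674 − 43), so the pair is consistent; merging gives x ≡ 183963 (mod 243815), where 243815 = lcm(55, 48763).
The solution is unique modulo lcm(55, 48763) = 243815.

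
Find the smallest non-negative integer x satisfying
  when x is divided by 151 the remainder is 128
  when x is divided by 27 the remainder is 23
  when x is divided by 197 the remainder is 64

22325

From x ≡ 128 (mod 151) write x = 128 + 151t. Substituting into x ≡ 23 (mod 27) gives 151t ≡ 3 (mod 27), and since 16⁻¹ ≡ 22 (mod 27), t ≡ 12. Hence x ≡ 128 + 151·12 = 1940 (mod 4077).
From x ≡ 1940 (mod 4077) write x = 1940 + 4077t. Substituting into x ≡ 64 (mod 197) gives 4077t ≡ 94 (mod 197), and since 137⁻¹ ≡ 174 (mod 197), t ≡ 5. Hence x ≡ 1940 + 4077·5 = 22325 (mod 803169).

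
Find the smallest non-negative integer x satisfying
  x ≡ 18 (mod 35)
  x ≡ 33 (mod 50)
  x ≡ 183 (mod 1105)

gcd(35, 50) = 5 and 5 | (33 − 18), so the pair is consistent; merging gives x ≡ 333 (mod 350), where 350 = lcm(35, 50).
gcd(350, 1105) = 5 and 5 | (183 − 333), so the pair is consistent; merging gives x ≡ 66483 (mod 77350), where 77350 = lcm(350, 1105).
The solution is unique modulo lcm(35, 50, 1105) = 77350.

66483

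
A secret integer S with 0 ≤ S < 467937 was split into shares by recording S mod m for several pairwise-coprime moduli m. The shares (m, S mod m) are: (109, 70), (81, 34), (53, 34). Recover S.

137410

The moduli are pairwise coprime; N = 109·81·53 = 467937.
N/109 = 4293; 4293 ≡ 42 (mod 109); 42·13 ≡ 1, so inverse 13.
N/81 = 5777; 5777 ≡ 26 (mod 81); 26·53 ≡ 1, so inverse 53.
N/53 = 8829; 8829 ≡ 31 (mod 53); 31·12 ≡ 1, so inverse 12.
S ≡ 70·4293·13 + 34·5777·53 + 34·8829·12 = 17919016.
17919016 mod 467937 = 137410.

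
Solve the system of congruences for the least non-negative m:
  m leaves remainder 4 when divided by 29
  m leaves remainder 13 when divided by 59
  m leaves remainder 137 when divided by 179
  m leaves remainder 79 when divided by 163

28355885

The moduli are pairwise coprime; N = 29·59·179·163 = 49921847.
N/29 = 1721443; 1721443 ≡ 3 (mod 29); 3·10 ≡ 1, so inverse 10.
N/59 = 846133; 846133 ≡ 14 (mod 59); 14·38 ≡ 1, so inverse 38.
N/179 = 278893; 278893 ≡ 11 (mod 179); 11·114 ≡ 1, so inverse 114.
N/163 = 306269; 306269 ≡ 155 (mod 163); 155·61 ≡ 1, so inverse 61.
m ≡ 4·1721443·10 + 13·846133·38 + 137·278893·114 + 79·306269·61 = 6318508607.
6318508607 mod 49921847 = 28355885.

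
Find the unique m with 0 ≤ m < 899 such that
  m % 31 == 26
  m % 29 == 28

From m ≡ 26 (mod 31) write m = 26 + 31t. Substituting into m ≡ 28 (mod 29) gives 31t ≡ 2 (mod 29), and since 2⁻¹ ≡ 15 (mod 29), t ≡ 1. Hence m ≡ 26 + 31·1 = 57 (mod 899).

57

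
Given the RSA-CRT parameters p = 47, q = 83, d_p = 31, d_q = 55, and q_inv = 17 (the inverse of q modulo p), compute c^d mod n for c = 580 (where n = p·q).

2157

m₁ = c^(d_p) mod p: c ≡ 16 (mod 47), and 16^31 mod 47 = 42.
m₂ = c^(d_q) mod q: c ≡ 82 (mod 83), and 82^55 mod 83 = 82.
h = q_inv·(m₁ − m₂) mod p = 17·(42 − 82) mod 47 = 25.
m = m₂ + h·q = 82 + 25·83 = 2157.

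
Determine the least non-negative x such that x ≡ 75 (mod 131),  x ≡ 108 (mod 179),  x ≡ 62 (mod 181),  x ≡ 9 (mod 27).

25502238

The moduli are pairwise coprime; N = 131·179·181·27 = 114595263.
N/131 = 874773; 874773 ≡ 86 (mod 131); 86·32 ≡ 1, so inverse 32.
N/179 = 640197; 640197 ≡ 93 (mod 179); 93·77 ≡ 1, so inverse 77.
N/181 = 633123; 633123 ≡ 166 (mod 181); 166·12 ≡ 1, so inverse 12.
N/27 = 4244269; 4244269 ≡ 4 (mod 27); 4·7 ≡ 1, so inverse 7.
x ≡ 75·874773·32 + 108·640197·77 + 62·633123·12 + 9·4244269·7 = 8161765911.
8161765911 mod 114595263 = 25502238.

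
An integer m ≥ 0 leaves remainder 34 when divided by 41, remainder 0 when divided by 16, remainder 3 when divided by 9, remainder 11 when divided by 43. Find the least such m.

13728

The moduli are pairwise coprime; N = 41·16·9·43 = 253872.
N/41 = 6192; 6192 ≡ 1 (mod 41), inverse 1.
N/16 = 15867; 15867 ≡ 11 (mod 16); 11·3 ≡ 1, so inverse 3.
N/9 = 28208; 28208 ≡ 2 (mod 9); 2·5 ≡ 1, so inverse 5.
N/43 = 5904; 5904 ≡ 13 (mod 43); 13·10 ≡ 1, so inverse 10.
m ≡ 34·6192·1 + 0·15867·3 + 3·28208·5 + 11·5904·10 = 1283088.
1283088 mod 253872 = 13728.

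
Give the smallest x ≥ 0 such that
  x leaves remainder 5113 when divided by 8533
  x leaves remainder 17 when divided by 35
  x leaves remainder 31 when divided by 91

gcd(8533, 35) = 7 and 7 | (17 − 5113), so the pair is consistent; merging gives x ≡ 30712 (mod 42665), where 42665 = lcm(8533, 35).
gcd(42665, 91) = 7 and 7 | (31 − 30712), so the pair is consistent; merging gives x ≡ 73377 (mod 554645), where 554645 = lcm(42665, 91).
The solution is unique modulo lcm(8533, 35, 91) = 554645.

73377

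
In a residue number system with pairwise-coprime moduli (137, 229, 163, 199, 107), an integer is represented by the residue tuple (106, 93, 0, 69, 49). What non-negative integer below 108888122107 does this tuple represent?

From x ≡ 106 (mod 137) write x = 106 + 137t. Substituting into x ≡ 93 (mod 229) gives 137t ≡ 216 (mod 229), and since 137⁻¹ ≡ 112 (mod 229), t ≡ 147. Hence x ≡ 106 + 137·147 = 20245 (mod 31373).
From x ≡ 20245 (mod 31373) write x = 20245 + 31373t. Substituting into x ≡ 0 (mod 163) gives 31373t ≡ 130 (mod 163), and since 77⁻¹ ≡ 36 (mod 163), t ≡ 116. Hence x ≡ 20245 + 31373·116 = 3659513 (mod 5113799).
From x ≡ 3659513 (mod 5113799) write x = 3659513 + 5113799t. Substituting into x ≡ 69 (mod 199) gives 5113799t ≡ 166 (mod 199), and since 96⁻¹ ≡ 85 (mod 199), t ≡ 180. Hence x ≡ 3659513 + 5113799·180 = 924143333 (mod 1017646001).
From x ≡ 924143333 (mod 1017646001) write x = 924143333 + 1017646001t. Substituting into x ≡ 49 (mod 107) gives 1017646001t ≡ 94 (mod 107), and since 31⁻¹ ≡ 38 (mod 107), t ≡ 41. Hence x ≡ 924143333 + 1017646001·41 = 42647629374 (mod 108888122107).

42647629374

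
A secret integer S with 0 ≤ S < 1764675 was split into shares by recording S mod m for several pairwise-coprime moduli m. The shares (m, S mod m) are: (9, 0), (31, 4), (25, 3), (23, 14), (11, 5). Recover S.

438003

The moduli are pairwise coprime; N = 9·31·25·23·11 = 1764675.
N/9 = 196075; 196075 ≡ 1 (mod 9), inverse 1.
N/31 = 56925; 56925 ≡ 9 (mod 31); 9·7 ≡ 1, so inverse 7.
N/25 = 70587; 70587 ≡ 12 (mod 25); 12·23 ≡ 1, so inverse 23.
N/23 = 76725; 76725 ≡ 20 (mod 23); 20·15 ≡ 1, so inverse 15.
N/11 = 160425; 160425 ≡ 1 (mod 11), inverse 1.
S ≡ 0·196075·1 + 4·56925·7 + 3·70587·23 + 14·76725·15 + 5·160425·1 = 23378778.
23378778 mod 1764675 = 438003.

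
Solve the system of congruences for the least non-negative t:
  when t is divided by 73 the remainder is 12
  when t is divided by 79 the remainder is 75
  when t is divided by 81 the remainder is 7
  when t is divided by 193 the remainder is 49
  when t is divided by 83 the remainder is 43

1581221257

The moduli are pairwise coprime; N = 73·79·81·193·83 = 7482907413.
N/73 = 102505581; 102505581 ≡ 3 (mod 73); 3·49 ≡ 1, so inverse 49.
N/79 = 94720347; 94720347 ≡ 58 (mod 79); 58·15 ≡ 1, so inverse 15.
N/81 = 92381573; 92381573 ≡ 20 (mod 81); 20·77 ≡ 1, so inverse 77.
N/193 = 38771541; 38771541 ≡ 157 (mod 193); 157·134 ≡ 1, so inverse 134.
N/83 = 90155511; 90155511 ≡ 81 (mod 83); 81·41 ≡ 1, so inverse 41.
t ≡ 12·102505581·49 + 75·94720347·15 + 7·92381573·77 + 49·38771541·134 + 43·90155511·41 = 630145443949.
630145443949 mod 7482907413 = 1581221257.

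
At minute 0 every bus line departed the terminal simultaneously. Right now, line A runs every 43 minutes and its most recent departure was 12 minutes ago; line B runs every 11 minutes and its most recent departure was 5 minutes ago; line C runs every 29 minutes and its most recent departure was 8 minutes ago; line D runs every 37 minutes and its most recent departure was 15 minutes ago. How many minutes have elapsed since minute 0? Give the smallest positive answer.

The moduli are pairwise coprime; N = 43·11·29·37 = 507529.
N/43 = 11803; 11803 ≡ 21 (mod 43); 21·41 ≡ 1, so inverse 41.
N/11 = 46139; 46139 ≡ 5 (mod 11); 5·9 ≡ 1, so inverse 9.
N/29 = 17501; 17501 ≡ 14 (mod 29); 14·27 ≡ 1, so inverse 27.
N/37 = 13717; 13717 ≡ 27 (mod 37); 27·11 ≡ 1, so inverse 11.
t ≡ 12·11803·41 + 5·46139·9 + 8·17501·27 + 15·13717·11 = 13926852.
13926852 mod 507529 = 223569.

223569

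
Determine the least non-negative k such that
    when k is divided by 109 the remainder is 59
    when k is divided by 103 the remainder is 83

From k ≡ 59 (mod 109) write k = 59 + 109t. Substituting into k ≡ 83 (mod 103) gives 109t ≡ 24 (mod 103), and since 6⁻¹ ≡ 86 (mod 103), t ≡ 4. Hence k ≡ 59 + 109·4 = 495 (mod 11227).

495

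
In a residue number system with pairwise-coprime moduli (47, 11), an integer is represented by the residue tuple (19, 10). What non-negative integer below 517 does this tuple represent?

395

Combine the congruences pairwise.
From x ≡ 19 (mod 47) write x = 19 + 47t. Substituting into x ≡ 10 (mod 11) gives 47t ≡ 2 (mod 11), and since 3⁻¹ ≡ 4 (mod 11), t ≡ 8. Hence x ≡ 19 + 47·8 = 395 (mod 517).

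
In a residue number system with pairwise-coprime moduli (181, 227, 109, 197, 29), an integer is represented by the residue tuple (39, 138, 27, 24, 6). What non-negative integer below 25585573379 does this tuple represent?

10183383124

Combine the congruences pairwise.
From x ≡ 39 (mod 181) write x = 39 + 181t. Substituting into x ≡ 138 (mod 227) gives 181t ≡ 99 (mod 227), and since 181⁻¹ ≡ 74 (mod 227), t ≡ 62. Hence x ≡ 39 + 181·62 = 11261 (mod 41087).
From x ≡ 11261 (mod 41087) write x = 11261 + 41087t. Substituting into x ≡ 27 (mod 109) gives 41087t ≡ 102 (mod 109), and since 103⁻¹ ≡ 18 (mod 109), t ≡ 92. Hence x ≡ 11261 + 41087·92 = 3791265 (mod 4478483).
From x ≡ 3791265 (mod 4478483) write x = 3791265 + 4478483t. Substituting into x ≡ 24 (mod 197) gives 4478483t ≡ 24 (mod 197), and since 82⁻¹ ≡ 185 (mod 197), t ≡ 106. Hence x ≡ 3791265 + 4478483·106 = 478510463 (mod 882261151).
From x ≡ 478510463 (mod 882261151) write x = 478510463 + 882261151t. Substituting into x ≡ 6 (mod 29) gives 882261151t ≡ 12 (mod 29), and since 9⁻¹ ≡ 13 (mod 29), t ≡ 11. Hence x ≡ 478510463 + 882261151·11 = 10183383124 (mod 25585573379).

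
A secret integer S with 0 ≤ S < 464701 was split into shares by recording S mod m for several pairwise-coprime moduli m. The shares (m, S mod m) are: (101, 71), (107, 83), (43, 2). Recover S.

The moduli are pairwise coprime; N = 101·107·43 = 464701.
N/101 = 4601; 4601 ≡ 56 (mod 101); 56·92 ≡ 1, so inverse 92.
N/107 = 4343; 4343 ≡ 63 (mod 107); 63·17 ≡ 1, so inverse 17.
N/43 = 10807; 10807 ≡ 14 (mod 43); 14·40 ≡ 1, so inverse 40.
S ≡ 71·4601·92 + 83·4343·17 + 2·10807·40 = 37046265.
37046265 mod 464701 = 334886.

334886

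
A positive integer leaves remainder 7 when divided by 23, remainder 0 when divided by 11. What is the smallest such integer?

99

From n ≡ 7 (mod 23) write n = 7 + 23t. Substituting into n ≡ 0 (mod 11) gives 23t ≡ 4 (mod 11), and since 1⁻¹ ≡ 1 (mod 11), t ≡ 4. Hence n ≡ 7 + 23·4 = 99 (mod 253).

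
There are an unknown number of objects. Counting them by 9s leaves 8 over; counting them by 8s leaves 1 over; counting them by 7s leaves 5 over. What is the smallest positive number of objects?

From N ≡ 8 (mod 9) write N = 8 + 9t. Substituting into N ≡ 1 (mod 8) gives 9t ≡ 1 (mod 8), and since 1⁻¹ ≡ 1 (mod 8), t ≡ 1. Hence N ≡ 8 + 9·1 = 17 (mod 72).
From N ≡ 17 (mod 72) write N = 17 + 72t. Substituting into N ≡ 5 (mod 7) gives 72t ≡ 2 (mod 7), and since 2⁻¹ ≡ 4 (mod 7), t ≡ 1. Hence N ≡ 17 + 72·1 = 89 (mod 504).

89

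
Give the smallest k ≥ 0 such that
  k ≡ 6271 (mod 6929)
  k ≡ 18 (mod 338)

13200

Combine the congruences pairwise.
gcd(6929, 338) = 169 and 169 | (18 − 6271), so the pair is consistent; merging gives k ≡ 13200 (mod 13858), where 13858 = lcm(6929, 338).
The solution is unique modulo lcm(6929, 338) = 13858.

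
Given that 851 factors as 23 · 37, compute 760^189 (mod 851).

438

Mod 23: 760 ≡ 1; by Fermat, exponent reduces to 189 mod 22 = 13; 1^13 ≡ 1 (mod 23).
Mod 37: 760 ≡ 20; by Fermat, exponent reduces to 189 mod 36 = 9; 20^9 ≡ 31 (mod 37).
Combine by CRT: x ≡ 1 (mod 23), x ≡ 31 (mod 37) ⇒ x ≡ 438 (mod 851).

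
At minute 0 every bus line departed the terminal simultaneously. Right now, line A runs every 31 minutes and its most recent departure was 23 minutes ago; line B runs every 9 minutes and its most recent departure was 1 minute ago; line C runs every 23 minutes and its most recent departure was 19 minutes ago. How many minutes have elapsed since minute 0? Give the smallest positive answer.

2503

The moduli are pairwise coprime; N = 31·9·23 = 6417.
N/31 = 207; 207 ≡ 21 (mod 31); 21·3 ≡ 1, so inverse 3.
N/9 = 713; 713 ≡ 2 (mod 9); 2·5 ≡ 1, so inverse 5.
N/23 = 279; 279 ≡ 3 (mod 23); 3·8 ≡ 1, so inverse 8.
t ≡ 23·207·3 + 1·713·5 + 19·279·8 = 60256.
60256 mod 6417 = 2503.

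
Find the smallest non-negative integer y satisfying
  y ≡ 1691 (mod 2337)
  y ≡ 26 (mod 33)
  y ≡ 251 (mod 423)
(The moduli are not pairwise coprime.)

2693915

gcd(2337, 33) = 3 and 3 | (26 − 1691), so the pair is consistent; merging gives y ≡ 20387 (mod 25707), where 25707 = lcm(2337, 33).
gcd(25707, 423) = 3 and 3 | (251 − 20387), so the pair is consistent; merging gives y ≡ 2693915 (mod 3624687), where 3624687 = lcm(25707, 423).
The solution is unique modulo lcm(2337, 33, 423) = 3624687.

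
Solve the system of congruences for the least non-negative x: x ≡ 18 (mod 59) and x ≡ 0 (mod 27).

1080

Combine the congruences pairwise.
From x ≡ 18 (mod 59) write x = 18 + 59t. Substituting into x ≡ 0 (mod 27) gives 59t ≡ 9 (mod 27), and since 5⁻¹ ≡ 11 (mod 27), t ≡ 18. Hence x ≡ 18 + 59·18 = 1080 (mod 1593).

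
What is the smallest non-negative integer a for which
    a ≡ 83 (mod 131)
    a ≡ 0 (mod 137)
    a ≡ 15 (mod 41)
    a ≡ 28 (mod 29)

8487835

From a ≡ 83 (mod 131) write a = 83 + 131t. Substituting into a ≡ 0 (mod 137) gives 131t ≡ 54 (mod 137), and since 131⁻¹ ≡ 114 (mod 137), t ≡ 128. Hence a ≡ 83 + 131·128 = 16851 (mod 17947).
From a ≡ 16851 (mod 17947) write a = 16851 + 17947t. Substituting into a ≡ 15 (mod 41) gives 17947t ≡ 15 (mod 41), and since 30⁻¹ ≡ 26 (mod 41), t ≡ 21. Hence a ≡ 16851 + 17947·21 = 393738 (mod 735827).
From a ≡ 393738 (mod 735827) write a = 393738 + 735827t. Substituting into a ≡ 28 (mod 29) gives 735827t ≡ 23 (mod 29), and since 10⁻¹ ≡ 3 (mod 29), t ≡ 11. Hence a ≡ 393738 + 735827·11 = 8487835 (mod 21338983).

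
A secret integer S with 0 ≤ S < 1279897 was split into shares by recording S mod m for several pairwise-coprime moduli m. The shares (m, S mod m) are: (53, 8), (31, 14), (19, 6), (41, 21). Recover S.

Combine the congruences pairwise.
From S ≡ 8 (mod 53) write S = 8 + 53t. Substituting into S ≡ 14 (mod 31) gives 53t ≡ 6 (mod 31), and since 22⁻¹ ≡ 24 (mod 31), t ≡ 20. Hence S ≡ 8 + 53·20 = 1068 (mod 1643).
From S ≡ 1068 (mod 1643) write S = 1068 + 1643t. Substituting into S ≡ 6 (mod 19) gives 1643t ≡ 2 (mod 19), and since 9⁻¹ ≡ 17 (mod 19), t ≡ 15. Hence S ≡ 1068 + 1643·15 = 25713 (mod 31217).
From S ≡ 25713 (mod 31217) write S = 25713 + 31217t. Substituting into S ≡ 21 (mod 41) gives 31217t ≡ 15 (mod 41), and since 16⁻¹ ≡ 18 (mod 41), t ≡ 24. Hence S ≡ 25713 + 31217·24 = 774921 (mod 1279897).

774921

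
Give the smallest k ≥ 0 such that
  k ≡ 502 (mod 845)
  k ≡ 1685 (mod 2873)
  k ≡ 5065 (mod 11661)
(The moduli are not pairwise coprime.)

gcd(845, 2873) = 169 and 169 | (1685 − 502), so the pair is consistent; merging gives k ≡ 13177 (mod 14365), where 14365 = lcm(845, 2873).
gcd(14365, 11661) = 169 and 169 | (5065 − 13177), so the pair is consistent; merging gives k ≡ 961267 (mod 991185), where 991185 = lcm(14365, 11661).
The solution is unique modulo lcm(845, 2873, 11661) = 991185.

961267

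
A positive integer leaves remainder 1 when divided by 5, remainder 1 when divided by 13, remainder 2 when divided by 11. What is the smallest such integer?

The moduli are pairwise coprime; N = 5·13·11 = 715.
N/5 = 143; 143 ≡ 3 (mod 5); 3·2 ≡ 1, so inverse 2.
N/13 = 55; 55 ≡ 3 (mod 13); 3·9 ≡ 1, so inverse 9.
N/11 = 65; 65 ≡ 10 (mod 11); 10·10 ≡ 1, so inverse 10.
m ≡ 1·143·2 + 1·55·9 + 2·65·10 = 2081.
2081 mod 715 = 651.

651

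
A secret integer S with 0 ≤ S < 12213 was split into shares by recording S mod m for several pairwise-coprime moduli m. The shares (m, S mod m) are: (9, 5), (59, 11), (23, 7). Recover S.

From S ≡ 5 (mod 9) write S = 5 + 9t. Substituting into S ≡ 11 (mod 59) gives 9t ≡ 6 (mod 59), and since 9⁻¹ ≡ 46 (mod 59), t ≡ 40. Hence S ≡ 5 + 9·40 = 365 (mod 531).
From S ≡ 365 (mod 531) write S = 365 + 531t. Substituting into S ≡ 7 (mod 23) gives 531t ≡ 10 (mod 23), and since 2⁻¹ ≡ 12 (mod 23), t ≡ 5. Hence S ≡ 365 + 531·5 = 3020 (mod 12213).

3020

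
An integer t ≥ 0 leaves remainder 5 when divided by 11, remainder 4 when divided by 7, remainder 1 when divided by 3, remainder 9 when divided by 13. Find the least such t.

2986

From t ≡ 5 (mod 11) write t = 5 + 11s. Substituting into t ≡ 4 (mod 7) gives 11s ≡ 6 (mod 7), and since 4⁻¹ ≡ 2 (mod 7), s ≡ 5. Hence t ≡ 5 + 11·5 = 60 (mod 77).
From t ≡ 60 (mod 77) write t = 60 + 77s. Substituting into t ≡ 1 (mod 3) gives 77s ≡ 1 (mod 3), and since 2⁻¹ ≡ 2 (mod 3), s ≡ 2. Hence t ≡ 60 + 77·2 = 214 (mod 231).
From t ≡ 214 (mod 231) write t = 214 + 231s. Substituting into t ≡ 9 (mod 13) gives 231s ≡ 3 (mod 13), and since 10⁻¹ ≡ 4 (mod 13), s ≡ 12. Hence t ≡ 214 + 231·12 = 2986 (mod 3003).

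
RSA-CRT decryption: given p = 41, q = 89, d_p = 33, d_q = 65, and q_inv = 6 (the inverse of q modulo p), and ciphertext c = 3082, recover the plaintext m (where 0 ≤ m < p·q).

562

m₁ = c^(d_p) mod p: c ≡ 7 (mod 41), and 7^33 mod 41 = 29.
m₂ = c^(d_q) mod q: c ≡ 56 (mod 89), and 56^65 mod 89 = 28.
h = q_inv·(m₁ − m₂) mod p = 6·(29 − 28) mod 41 = 6.
m = m₂ + h·q = 28 + 6·89 = 562.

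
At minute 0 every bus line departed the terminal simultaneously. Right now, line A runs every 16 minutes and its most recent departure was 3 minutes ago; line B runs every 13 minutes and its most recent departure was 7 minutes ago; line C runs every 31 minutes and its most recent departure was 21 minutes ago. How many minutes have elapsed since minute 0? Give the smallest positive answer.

Combine the congruences pairwise.
From t ≡ 3 (mod 16) write t = 3 + 16s. Substituting into t ≡ 7 (mod 13) gives 16s ≡ 4 (mod 13), and since 3⁻¹ ≡ 9 (mod 13), s ≡ 10. Hence t ≡ 3 + 16·10 = 163 (mod 208).
From t ≡ 163 (mod 208) write t = 163 + 208s. Substituting into t ≡ 21 (mod 31) gives 208s ≡ 13 (mod 31), and since 22⁻¹ ≡ 24 (mod 31), s ≡ 2. Hence t ≡ 163 + 208·2 = 579 (mod 6448).

579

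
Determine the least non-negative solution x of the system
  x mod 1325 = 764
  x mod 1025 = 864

gcd(1325, 1025) = 25 and 25 | (864 − 764), so the pair is consistent; merging gives x ≡ 19314 (mod 54325), where 54325 = lcm(1325, 1025).
The solution is unique modulo lcm(1325, 1025) = 54325.

19314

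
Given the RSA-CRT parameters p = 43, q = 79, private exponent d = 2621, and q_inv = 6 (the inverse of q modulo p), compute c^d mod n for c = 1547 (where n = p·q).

d_p = d mod (p−1) = 2621 mod 42 = 17; d_q = d mod (q−1) = 47.
m₁ = c^(d_p) mod p: c ≡ 42 (mod 43), and 42^17 mod 43 = 42.
m₂ = c^(d_q) mod q: c ≡ 46 (mod 79), and 46^47 mod 79 = 18.
h = q_inv·(m₁ − m₂) mod p = 6·(42 − 18) mod 43 = 15.
m = m₂ + h·q = 18 + 15·79 = 1203.

1203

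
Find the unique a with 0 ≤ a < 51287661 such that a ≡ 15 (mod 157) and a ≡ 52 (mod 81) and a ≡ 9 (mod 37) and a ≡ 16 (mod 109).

The moduli are pairwise coprime; N = 157·81·37·109 = 51287661.
N/157 = 326673; 326673 ≡ 113 (mod 157); 113·132 ≡ 1, so inverse 132.
N/81 = 633181; 633181 ≡ 4 (mod 81); 4·61 ≡ 1, so inverse 61.
N/37 = 1386153; 1386153 ≡ 22 (mod 37); 22·32 ≡ 1, so inverse 32.
N/109 = 470529; 470529 ≡ 85 (mod 109); 85·59 ≡ 1, so inverse 59.
a ≡ 15·326673·132 + 52·633181·61 + 9·1386153·32 + 16·470529·59 = 3498654112.
3498654112 mod 51287661 = 11093164.

11093164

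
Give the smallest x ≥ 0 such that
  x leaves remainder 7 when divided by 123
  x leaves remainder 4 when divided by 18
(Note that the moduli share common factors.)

gcd(123, 18) = 3 and 3 | (4 − 7), so the pair is consistent; merging gives x ≡ 130 (mod 738), where 738 = lcm(123, 18).
The solution is unique modulo lcm(123, 18) = 738.

130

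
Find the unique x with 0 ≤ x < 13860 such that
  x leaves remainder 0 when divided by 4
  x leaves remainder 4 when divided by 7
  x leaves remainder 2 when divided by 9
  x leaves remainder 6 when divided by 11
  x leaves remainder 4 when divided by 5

1964

The moduli are pairwise coprime; N = 4·7·9·11·5 = 13860.
N/4 = 3465; 3465 ≡ 1 (mod 4), inverse 1.
N/7 = 1980; 1980 ≡ 6 (mod 7); 6·6 ≡ 1, so inverse 6.
N/9 = 1540; 1540 ≡ 1 (mod 9), inverse 1.
N/11 = 1260; 1260 ≡ 6 (mod 11); 6·2 ≡ 1, so inverse 2.
N/5 = 2772; 2772 ≡ 2 (mod 5); 2·3 ≡ 1, so inverse 3.
x ≡ 0·3465·1 + 4·1980·6 + 2·1540·1 + 6·1260·2 + 4·2772·3 = 98984.
98984 mod 13860 = 1964.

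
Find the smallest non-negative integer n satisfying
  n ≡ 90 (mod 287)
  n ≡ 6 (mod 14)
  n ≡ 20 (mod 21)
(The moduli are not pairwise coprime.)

Combine the congruences pairwise.
gcd(287, 14) = 7 and 7 | (6 − 90), so the pair is consistent; merging gives n ≡ 90 (mod 574), where 574 = lcm(287, 14).
gcd(574, 21) = 7 and 7 | (20 − 90), so the pair is consistent; merging gives n ≡ 1238 (mod 1722), where 1722 = lcm(574, 21).
The solution is unique modulo lcm(287, 14, 21) = 1722.

1238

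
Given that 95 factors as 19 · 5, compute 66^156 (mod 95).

Mod 19: 66 ≡ 9; by Fermat, exponent reduces to 156 mod 18 = 12; 9^12 ≡ 7 (mod 19).
Mod 5: 66 ≡ 1; since 4 | 156, by Fermat 1^156 ≡ 1 (mod 5).
Combine by CRT: x ≡ 7 (mod 19), x ≡ 1 (mod 5) ⇒ x ≡ 26 (mod 95).

26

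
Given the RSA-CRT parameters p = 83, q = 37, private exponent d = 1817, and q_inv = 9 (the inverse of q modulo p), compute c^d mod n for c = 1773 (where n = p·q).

1640

d_p = d mod (p−1) = 1817 mod 82 = 13; d_q = d mod (q−1) = 17.
m₁ = c^(d_p) mod p: c ≡ 30 (mod 83), and 30^13 mod 83 = 63.
m₂ = c^(d_q) mod q: c ≡ 34 (mod 37), and 34^17 mod 37 = 12.
h = q_inv·(m₁ − m₂) mod p = 9·(63 − 12) mod 83 = 44.
m = m₂ + h·q = 12 + 44·37 = 1640.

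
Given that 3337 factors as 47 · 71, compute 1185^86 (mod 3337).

1781

Mod 47: 1185 ≡ 10; by Fermat, exponent reduces to 86 mod 46 = 40; 10^40 ≡ 42 (mod 47).
Mod 71: 1185 ≡ 49; by Fermat, exponent reduces to 86 mod 70 = 16; 49^16 ≡ 6 (mod 71).
Combine by CRT: x ≡ 42 (mod 47), x ≡ 6 (mod 71) ⇒ x ≡ 1781 (mod 3337).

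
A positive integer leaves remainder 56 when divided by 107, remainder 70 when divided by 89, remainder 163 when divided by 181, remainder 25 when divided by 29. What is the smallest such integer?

19405897

The moduli are pairwise coprime; N = 107·89·181·29 = 49986227.
N/107 = 467161; 467161 ≡ 106 (mod 107); 106·106 ≡ 1, so inverse 106.
N/89 = 561643; 561643 ≡ 53 (mod 89); 53·42 ≡ 1, so inverse 42.
N/181 = 276167; 276167 ≡ 142 (mod 181); 142·116 ≡ 1, so inverse 116.
N/29 = 1723663; 1723663 ≡ 19 (mod 29); 19·26 ≡ 1, so inverse 26.
x ≡ 56·467161·106 + 70·561643·42 + 163·276167·116 + 25·1723663·26 = 10766444702.
10766444702 mod 49986227 = 19405897.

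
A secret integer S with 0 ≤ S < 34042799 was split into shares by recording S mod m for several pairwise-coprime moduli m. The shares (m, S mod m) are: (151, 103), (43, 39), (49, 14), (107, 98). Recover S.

From S ≡ 103 (mod 151) write S = 103 + 151t. Substituting into S ≡ 39 (mod 43) gives 151t ≡ 22 (mod 43), and since 22⁻¹ ≡ 2 (mod 43), t ≡ 1. Hence S ≡ 103 + 151·1 = 254 (mod 6493).
From S ≡ 254 (mod 6493) write S = 254 + 6493t. Substituting into S ≡ 14 (mod 49) gives 6493t ≡ 5 (mod 49), and since 25⁻¹ ≡ 2 (mod 49), t ≡ 10. Hence S ≡ 254 + 6493·10 = 65184 (mod 318157).
From S ≡ 65184 (mod 318157) write S = 65184 + 318157t. Substituting into S ≡ 98 (mod 107) gives 318157t ≡ 77 (mod 107), and since 46⁻¹ ≡ 7 (mod 107), t ≡ 4. Hence S ≡ 65184 + 318157·4 = 1337812 (mod 34042799).

1337812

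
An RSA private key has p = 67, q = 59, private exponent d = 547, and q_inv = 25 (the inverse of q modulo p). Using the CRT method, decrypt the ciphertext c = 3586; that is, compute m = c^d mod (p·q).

1428

d_p = d mod (p−1) = 547 mod 66 = 19; d_q = d mod (q−1) = 25.
m₁ = c^(d_p) mod p: c ≡ 35 (mod 67), and 35^19 mod 67 = 21.
m₂ = c^(d_q) mod q: c ≡ 46 (mod 59), and 46^25 mod 59 = 12.
h = q_inv·(m₁ − m₂) mod p = 25·(21 − 12) mod 67 = 24.
m = m₂ + h·q = 12 + 24·59 = 1428.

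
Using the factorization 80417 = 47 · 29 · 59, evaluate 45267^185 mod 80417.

46959

Mod 47: 45267 ≡ 6; by Fermat, exponent reduces to 185 mod 46 = 1; 6^1 ≡ 6 (mod 47).
Mod 29: 45267 ≡ 27; by Fermat, exponent reduces to 185 mod 28 = 17; 27^17 ≡ 8 (mod 29).
Mod 59: 45267 ≡ 14; by Fermat, exponent reduces to 185 mod 58 = 11; 14^11 ≡ 54 (mod 59).
Combine by CRT: x ≡ 6 (mod 47), x ≡ 8 (mod 29), x ≡ 54 (mod 59) ⇒ x ≡ 46959 (mod 80417).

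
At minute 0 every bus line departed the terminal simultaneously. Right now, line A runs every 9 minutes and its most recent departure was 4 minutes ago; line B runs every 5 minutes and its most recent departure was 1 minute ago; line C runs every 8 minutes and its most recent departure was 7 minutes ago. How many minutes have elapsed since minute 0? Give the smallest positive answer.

31

The moduli are pairwise coprime; N = 9·5·8 = 360.
N/9 = 40; 40 ≡ 4 (mod 9); 4·7 ≡ 1, so inverse 7.
N/5 = 72; 72 ≡ 2 (mod 5); 2·3 ≡ 1, so inverse 3.
N/8 = 45; 45 ≡ 5 (mod 8); 5·5 ≡ 1, so inverse 5.
t ≡ 4·40·7 + 1·72·3 + 7·45·5 = 2911.
2911 mod 360 = 31.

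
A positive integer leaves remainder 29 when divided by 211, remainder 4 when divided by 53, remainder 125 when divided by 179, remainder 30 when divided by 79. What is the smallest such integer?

56691931

The moduli are pairwise coprime; N = 211·53·179·79 = 158138803.
N/211 = 749473; 749473 ≡ 1 (mod 211), inverse 1.
N/53 = 2983751; 2983751 ≡ 10 (mod 53); 10·16 ≡ 1, so inverse 16.
N/179 = 883457; 883457 ≡ 92 (mod 179); 92·72 ≡ 1, so inverse 72.
N/79 = 2001757; 2001757 ≡ 55 (mod 79); 55·23 ≡ 1, so inverse 23.
x ≡ 29·749473·1 + 4·2983751·16 + 125·883457·72 + 30·2001757·23 = 9545020111.
9545020111 mod 158138803 = 56691931.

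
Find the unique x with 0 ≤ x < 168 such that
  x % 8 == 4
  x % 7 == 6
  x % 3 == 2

20

The moduli are pairwise coprime; N = 8·7·3 = 168.
N/8 = 21; 21 ≡ 5 (mod 8); 5·5 ≡ 1, so inverse 5.
N/7 = 24; 24 ≡ 3 (mod 7); 3·5 ≡ 1, so inverse 5.
N/3 = 56; 56 ≡ 2 (mod 3); 2·2 ≡ 1, so inverse 2.
x ≡ 4·21·5 + 6·24·5 + 2·56·2 = 1364.
1364 mod 168 = 20.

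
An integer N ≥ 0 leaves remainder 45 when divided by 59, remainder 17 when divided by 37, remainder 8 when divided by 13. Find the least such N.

14854

The moduli are pairwise coprime; M = 59·37·13 = 28379.
M/59 = 481; 481 ≡ 9 (mod 59); 9·46 ≡ 1, so inverse 46.
M/37 = 767; 767 ≡ 27 (mod 37); 27·11 ≡ 1, so inverse 11.
M/13 = 2183; 2183 ≡ 12 (mod 13); 12·12 ≡ 1, so inverse 12.
N ≡ 45·481·46 + 17·767·11 + 8·2183·12 = 1348667.
1348667 mod 28379 = 14854.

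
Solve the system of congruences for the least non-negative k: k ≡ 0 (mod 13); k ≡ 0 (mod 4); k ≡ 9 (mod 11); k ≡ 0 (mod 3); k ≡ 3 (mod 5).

The moduli are pairwise coprime; N = 13·4·11·3·5 = 8580.
N/13 = 660; 660 ≡ 10 (mod 13); 10·4 ≡ 1, so inverse 4.
N/4 = 2145; 2145 ≡ 1 (mod 4), inverse 1.
N/11 = 780; 780 ≡ 10 (mod 11); 10·10 ≡ 1, so inverse 10.
N/3 = 2860; 2860 ≡ 1 (mod 3), inverse 1.
N/5 = 1716; 1716 ≡ 1 (mod 5), inverse 1.
k ≡ 0·660·4 + 0·2145·1 + 9·780·10 + 0·2860·1 + 3·1716·1 = 75348.
75348 mod 8580 = 6708.

6708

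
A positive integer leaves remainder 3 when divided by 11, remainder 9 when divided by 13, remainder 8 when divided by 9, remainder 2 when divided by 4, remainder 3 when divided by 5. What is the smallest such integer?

2258

The moduli are pairwise coprime; N = 11·13·9·4·5 = 25740.
N/11 = 2340; 2340 ≡ 8 (mod 11); 8·7 ≡ 1, so inverse 7.
N/13 = 1980; 1980 ≡ 4 (mod 13); 4·10 ≡ 1, so inverse 10.
N/9 = 2860; 2860 ≡ 7 (mod 9); 7·4 ≡ 1, so inverse 4.
N/4 = 6435; 6435 ≡ 3 (mod 4); 3·3 ≡ 1, so inverse 3.
N/5 = 5148; 5148 ≡ 3 (mod 5); 3·2 ≡ 1, so inverse 2.
t ≡ 3·2340·7 + 9·1980·10 + 8·2860·4 + 2·6435·3 + 3·5148·2 = 388358.
388358 mod 25740 = 2258.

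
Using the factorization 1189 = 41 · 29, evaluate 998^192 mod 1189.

1

Mod 41: 998 ≡ 14; by Fermat, exponent reduces to 192 mod 40 = 32; 14^32 ≡ 1 (mod 41).
Mod 29: 998 ≡ 12; by Fermat, exponent reduces to 192 mod 28 = 24; 12^24 ≡ 1 (mod 29).
Combine by CRT: x ≡ 1 (mod 41), x ≡ 1 (mod 29) ⇒ x ≡ 1 (mod 1189).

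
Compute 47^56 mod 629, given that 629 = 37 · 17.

Mod 37: 47 ≡ 10; by Fermat, exponent reduces to 56 mod 36 = 20; 10^20 ≡ 26 (mod 37).
Mod 17: 47 ≡ 13; by Fermat, exponent reduces to 56 mod 16 = 8; 13^8 ≡ 1 (mod 17).
Combine by CRT: x ≡ 26 (mod 37), x ≡ 1 (mod 17) ⇒ x ≡ 137 (mod 629).

137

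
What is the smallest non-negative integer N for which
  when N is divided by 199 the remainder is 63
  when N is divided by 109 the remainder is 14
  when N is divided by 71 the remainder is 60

788302

Combine the congruences pairwise.
From N ≡ 63 (mod 199) write N = 63 + 199t. Substituting into N ≡ 14 (mod 109) gives 199t ≡ 60 (mod 109), and since 90⁻¹ ≡ 86 (mod 109), t ≡ 37. Hence N ≡ 63 + 199·37 = 7426 (mod 21691).
From N ≡ 7426 (mod 21691) write N = 7426 + 21691t. Substituting into N ≡ 60 (mod 71) gives 21691t ≡ 18 (mod 71), and since 36⁻¹ ≡ 2 (mod 71), t ≡ 36. Hence N ≡ 7426 + 21691·36 = 788302 (mod 1540061).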